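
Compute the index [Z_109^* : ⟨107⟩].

3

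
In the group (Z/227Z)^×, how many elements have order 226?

112

φ(227) = 227 − 1 = 226 = 2 · 113.
In a cyclic group of order 226, there are φ(d) elements of order d for each divisor d of 226, and zero for non-divisors.
226 = 2 · 113 divides 226, and φ(226) = 112.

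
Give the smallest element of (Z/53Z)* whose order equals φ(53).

φ(53) = 53 − 1 = 52 = 2^2 · 13.
g is a primitive root iff g^(52/q) ≢ 1 (mod 53) for each prime q ∈ {2, 13}.
g = 2: 2^26 ≡ 52; 2^4 ≡ 16 — none is 1, so 2 is a primitive root.
Hence the least primitive root of 53 is 2.

2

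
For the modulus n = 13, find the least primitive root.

2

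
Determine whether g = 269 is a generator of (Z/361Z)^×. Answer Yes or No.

φ(361) = φ(19^2) = 19·(19−1) = 342 = 2 · 3^2 · 19.
An element g generates (Z/361Z)^× iff g^(342/q) ≢ 1 (mod 361) for each prime q ∈ {2, 3, 19}.
269^171 ≡ 360 (mod 361)  [q = 2: ≢ 1 ✓]
269^114 ≡ 292 (mod 361)  [q = 3: ≢ 1 ✓]
269^18 ≡ 134 (mod 361)  [q = 19: ≢ 1 ✓]
None equal 1, so ord_361(269) = 342: 269 is a primitive root.

Yes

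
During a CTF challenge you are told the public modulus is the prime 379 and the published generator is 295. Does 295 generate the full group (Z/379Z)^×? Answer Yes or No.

No

φ(379) = 379 − 1 = 378 = 2 · 3^3 · 7.
An element g generates (Z/379Z)^× iff g^(378/q) ≢ 1 (mod 379) for each prime q ∈ {2, 3, 7}.
295^189 ≡ 378 (mod 379)  [q = 2: ≢ 1 ✓]
295^126 ≡ 1 (mod 379)  [q = 3: ≡ 1 ✗]
295^54 ≡ 1 (mod 379)  [q = 7: ≡ 1 ✗]
Since 295^126 ≡ 1, the order of 295 divides 126 < 378, so 295 is not a primitive root.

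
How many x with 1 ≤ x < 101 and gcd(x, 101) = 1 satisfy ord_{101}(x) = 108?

φ(101) = 101 − 1 = 100 = 2^2 · 5^2.
(Z/101Z)^× is cyclic (|G| = 100); a cyclic group of order m has exactly φ(d) elements of each order d | m, and none otherwise.
Here 100 is not a multiple of 108, so there are no elements of order 108.

0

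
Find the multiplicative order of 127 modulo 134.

Since 127 ∈ (Z/134Z)^×, its order divides φ(134) = φ(2)·φ(67) = 1·66 = 66 = 2 · 3 · 11.
Divisors of 66: 1, 2, 3, 6, 11, 22, 33, 66.
Test each divisor d:
127^1 ≡ 127 (mod 134)
127^2 ≡ 49 (mod 134)
127^3 ≡ 59 (mod 134)
127^6 ≡ 131 (mod 134)
127^11 ≡ 37 (mod 134)
127^22 ≡ 29 (mod 134)
127^33 ≡ 1 (mod 134) ✓
Hence ord(127) = 33.

33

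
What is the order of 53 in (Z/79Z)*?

ord(53) | φ(79) = 79 − 1 = 78 = 2 · 3 · 13.
Divisors of 78: 1, 2, 3, 6, 13, 26, 39, 78.
Check 53^d mod 79 for each divisor in increasing order:
53^1 ≡ 53 (mod 79)
53^2 ≡ 44 (mod 79)
53^3 ≡ 41 (mod 79)
53^6 ≡ 22 (mod 79)
53^13 ≡ 56 (mod 79)
53^26 ≡ 55 (mod 79)
53^39 ≡ 78 (mod 79)
53^78 ≡ 1 (mod 79) ✓
The smallest such exponent is 78, so the order of 53 is 78.

78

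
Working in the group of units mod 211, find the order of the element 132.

70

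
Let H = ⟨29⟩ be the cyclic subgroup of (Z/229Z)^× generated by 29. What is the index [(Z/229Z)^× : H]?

Since 29 ∈ (Z/229Z)^×, its order divides φ(229) = 229 − 1 = 228 = 2^2 · 3 · 19.
Divisors of 228: 1, 2, 3, 4, 6, 12, 19, 38, 57, 76, 114, 228.
Compute 29^d (mod 229) for the divisors d until we hit 1:
29^1 ≡ 29 (mod 229)
29^2 ≡ 154 (mod 229)
29^3 ≡ 115 (mod 229)
29^4 ≡ 129 (mod 229)
29^6 ≡ 172 (mod 229)
29^12 ≡ 43 (mod 229)
29^19 ≡ 140 (mod 229)
29^38 ≡ 135 (mod 229)
29^57 ≡ 122 (mod 229)
29^76 ≡ 134 (mod 229)
29^114 ≡ 228 (mod 229)
29^228 ≡ 1 (mod 229) ✓
So ord_229(29) = 228, hence |⟨29⟩| = 228.
Index = |(Z/229Z)^×| / |⟨29⟩| = 228 / 228 = 1.

1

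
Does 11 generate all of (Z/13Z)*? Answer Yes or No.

φ(13) = 13 − 1 = 12 = 2^2 · 3.
An element g generates (Z/13Z)^× iff g^(12/q) ≢ 1 (mod 13) for each prime q ∈ {2, 3}.
11^6 ≡ 12 (mod 13)  [q = 2: ≢ 1 ✓]
11^4 ≡ 3 (mod 13)  [q = 3: ≢ 1 ✓]
Every test exponent gives a nontrivial residue, hence 11 generates the full group.

Yes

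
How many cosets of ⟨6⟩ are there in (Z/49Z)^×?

3

ord(6) | φ(49) = φ(7^2) = 7·(7−1) = 42 = 2 · 3 · 7.
Divisors of 42: 1, 2, 3, 6, 7, 14, 21, 42.
Check 6^d mod 49 for each divisor in increasing order:
6^1 ≡ 6 (mod 49)
6^2 ≡ 36 (mod 49)
6^3 ≡ 20 (mod 49)
6^6 ≡ 8 (mod 49)
6^7 ≡ 48 (mod 49)
6^14 ≡ 1 (mod 49) ✓
So ord_49(6) = 14, hence |⟨6⟩| = 14.
Index = |(Z/49Z)^×| / |⟨6⟩| = 42 / 14 = 3.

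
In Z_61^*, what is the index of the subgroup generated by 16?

4

Since 16 ∈ (Z/61Z)^×, its order divides φ(61) = 61 − 1 = 60 = 2^2 · 3 · 5.
Divisors of 60: 1, 2, 3, 4, 5, 6, 10, 12, 15, 20, 30, 60.
Test each divisor d:
16^1 ≡ 16 (mod 61)
16^2 ≡ 12 (mod 61)
16^3 ≡ 9 (mod 61)
16^4 ≡ 22 (mod 61)
16^5 ≡ 47 (mod 61)
16^6 ≡ 20 (mod 61)
16^10 ≡ 13 (mod 61)
16^12 ≡ 34 (mod 61)
16^15 ≡ 1 (mod 61) ✓
So ord_61(16) = 15, hence |⟨16⟩| = 15.
[(Z/61Z)^× : ⟨16⟩] = 60/15 = 4.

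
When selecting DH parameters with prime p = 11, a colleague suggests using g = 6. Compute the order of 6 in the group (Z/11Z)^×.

By Lagrange's theorem, ord_11(6) divides φ(11) = 11 − 1 = 10 = 2 · 5.
Divisors of 10: 1, 2, 5, 10.
Check 6^d mod 11 for each divisor in increasing order:
6^1 ≡ 6 (mod 11)
6^2 ≡ 3 (mod 11)
6^5 ≡ 10 (mod 11)
6^10 ≡ 1 (mod 11) ✓
Therefore the multiplicative order of 6 modulo 11 is 10.

10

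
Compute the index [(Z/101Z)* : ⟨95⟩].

ord(95) | φ(101) = 101 − 1 = 100 = 2^2 · 5^2.
Divisors of 100: 1, 2, 4, 5, 10, 20, 25, 50, 100.
Compute 95^d (mod 101) for the divisors d until we hit 1:
95^1 ≡ 95 (mod 101)
95^2 ≡ 36 (mod 101)
95^4 ≡ 84 (mod 101)
95^5 ≡ 1 (mod 101) ✓
Thus |⟨95⟩| = ord(95) = 5.
[(Z/101Z)^× : ⟨95⟩] = 100/5 = 20.

20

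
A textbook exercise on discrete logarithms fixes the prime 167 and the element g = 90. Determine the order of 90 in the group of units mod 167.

166

By Lagrange's theorem, ord_167(90) divides φ(167) = 167 − 1 = 166 = 2 · 83.
Divisors of 166: 1, 2, 83, 166.
Test each divisor d:
90^1 ≡ 90 (mod 167)
90^2 ≡ 84 (mod 167)
90^83 ≡ 166 (mod 167)
90^166 ≡ 1 (mod 167) ✓
Therefore the multiplicative order of 90 modulo 167 is 166.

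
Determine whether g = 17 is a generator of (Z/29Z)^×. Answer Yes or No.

No

φ(29) = 29 − 1 = 28 = 2^2 · 7.
It suffices to check that the order of 17 is not a proper divisor of 28: compute 17^(28/q) for q ∈ {2, 7}.
17^14 ≡ 28 (mod 29)  [q = 2: ≢ 1 ✓]
17^4 ≡ 1 (mod 29)  [q = 7: ≡ 1 ✗]
17^4 ≡ 1 shows ord(17) | 4, strictly less than φ(29); not a primitive root.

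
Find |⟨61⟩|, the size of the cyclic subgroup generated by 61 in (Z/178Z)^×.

88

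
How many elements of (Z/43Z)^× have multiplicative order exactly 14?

6

φ(43) = 43 − 1 = 42 = 2 · 3 · 7.
In a cyclic group of order 42, there are φ(d) elements of order d for each divisor d of 42, and zero for non-divisors.
14 = 2 · 7 divides 42, and φ(14) = 6.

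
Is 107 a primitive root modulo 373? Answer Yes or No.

φ(373) = 373 − 1 = 372 = 2^2 · 3 · 31.
Test 107^(372/q) mod 373 for each prime factor q of 372:
107^186 ≡ 1 (mod 373)  [q = 2: ≡ 1 ✗]
107^124 ≡ 284 (mod 373)  [q = 3: ≢ 1 ✓]
107^12 ≡ 144 (mod 373)  [q = 31: ≢ 1 ✓]
The check at q = 2 fails, so 107 generates a proper subgroup.

No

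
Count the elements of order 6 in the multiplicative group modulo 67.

φ(67) = 67 − 1 = 66 = 2 · 3 · 11.
Since (Z/67Z)^× is cyclic of order 66, the number of elements of order d is φ(d) when d | 66 and 0 otherwise.
6 = 2 · 3 divides 66, and φ(6) = 2.

2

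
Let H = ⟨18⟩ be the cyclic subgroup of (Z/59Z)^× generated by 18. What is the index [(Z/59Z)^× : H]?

1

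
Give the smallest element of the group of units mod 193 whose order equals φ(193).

5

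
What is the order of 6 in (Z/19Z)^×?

9

Since 6 ∈ (Z/19Z)^×, its order divides φ(19) = 19 − 1 = 18 = 2 · 3^2.
Divisors of 18: 1, 2, 3, 6, 9, 18.
Check 6^d mod 19 for each divisor in increasing order:
6^1 ≡ 6 (mod 19)
6^2 ≡ 17 (mod 19)
6^3 ≡ 7 (mod 19)
6^6 ≡ 11 (mod 19)
6^9 ≡ 1 (mod 19) ✓
Therefore the multiplicative order of 6 modulo 19 is 9.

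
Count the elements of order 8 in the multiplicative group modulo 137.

φ(137) = 137 − 1 = 136 = 2^3 · 17.
Since (Z/137Z)^× is cyclic of order 136, the number of elements of order d is φ(d) when d | 136 and 0 otherwise.
8 = 2^3 divides 136, and φ(8) = 4.

4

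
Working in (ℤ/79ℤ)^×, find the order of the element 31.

39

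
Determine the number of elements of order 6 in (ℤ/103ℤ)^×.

φ(103) = 103 − 1 = 102 = 2 · 3 · 17.
Since (Z/103Z)^× is cyclic of order 102, the number of elements of order d is φ(d) when d | 102 and 0 otherwise.
6 = 2 · 3 divides 102, and φ(6) = 2.

2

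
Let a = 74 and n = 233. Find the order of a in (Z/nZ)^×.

Since 74 ∈ (Z/233Z)^×, its order divides φ(233) = 233 − 1 = 232 = 2^3 · 29.
Divisors of 232: 1, 2, 4, 8, 29, 58, 116, 232.
Evaluate successive powers at the divisors of 232:
74^1 ≡ 74
74^2 ≡ 117
74^4 ≡ 175
74^8 ≡ 102
74^29 ≡ 1
So ord_233(74) = 29.

29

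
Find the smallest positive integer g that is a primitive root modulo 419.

φ(419) = 419 − 1 = 418 = 2 · 11 · 19.
Test candidates g = 2, 3, … against the prime factors q ∈ {2, 11, 19} of φ(419): g is a generator iff g^(418/q) ≢ 1 for every such q.
g = 2: 2^209 ≡ 418; 2^38 ≡ 334; 2^22 ≡ 114 — none is 1, so 2 is a primitive root.
The smallest primitive root modulo 419 is 2.

2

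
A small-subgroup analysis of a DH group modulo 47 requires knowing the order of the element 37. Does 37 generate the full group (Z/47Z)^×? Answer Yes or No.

φ(47) = 47 − 1 = 46 = 2 · 23.
An element g generates (Z/47Z)^× iff g^(46/q) ≢ 1 (mod 47) for each prime q ∈ {2, 23}.
37^23 ≡ 1 (mod 47)  [q = 2: ≡ 1 ✗]
37^2 ≡ 6 (mod 47)  [q = 23: ≢ 1 ✓]
37^23 ≡ 1 shows ord(37) | 23, strictly less than φ(47); not a primitive root.

No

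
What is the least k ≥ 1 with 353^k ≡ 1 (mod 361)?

57

ord(353) | φ(361) = φ(19^2) = 19·(19−1) = 342 = 2 · 3^2 · 19.
Divisors of 342: 1, 2, 3, 6, 9, 18, 19, 38, 57, 114, 171, 342.
Compute 353^d (mod 361) for the divisors d until we hit 1:
353^1 ≡ 353 (mod 361)
353^2 ≡ 64 (mod 361)
353^3 ≡ 210 (mod 361)
353^6 ≡ 58 (mod 361)
353^9 ≡ 267 (mod 361)
353^18 ≡ 172 (mod 361)
353^19 ≡ 68 (mod 361)
353^38 ≡ 292 (mod 361)
353^57 ≡ 1 (mod 361) ✓
Hence ord(353) = 57.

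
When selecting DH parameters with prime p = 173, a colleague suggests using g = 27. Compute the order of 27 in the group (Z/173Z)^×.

172

The order of 27 must divide φ(173) = 173 − 1 = 172 = 2^2 · 43.
Divisors of 172: 1, 2, 4, 43, 86, 172.
Compute 27^d (mod 173) for the divisors d until we hit 1:
27^1 ≡ 27 (mod 173)
27^2 ≡ 37 (mod 173)
27^4 ≡ 158 (mod 173)
27^43 ≡ 80 (mod 173)
27^86 ≡ 172 (mod 173)
27^172 ≡ 1 (mod 173) ✓
The smallest such exponent is 172, so the order of 27 is 172.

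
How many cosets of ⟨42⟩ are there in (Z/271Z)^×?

Since 42 ∈ (Z/271Z)^×, its order divides φ(271) = 271 − 1 = 270 = 2 · 3^3 · 5.
Divisors of 270: 1, 2, 3, 5, 6, 9, 10, 15, 18, 27, 30, 45, 54, 90, 135, 270.
Test each divisor d:
42^1 ≡ 42
42^2 ≡ 138
42^3 ≡ 105
42^5 ≡ 127
42^6 ≡ 185
42^9 ≡ 184
42^10 ≡ 140
42^15 ≡ 165
42^18 ≡ 252
42^27 ≡ 27
42^30 ≡ 125
42^45 ≡ 29
42^54 ≡ 187
42^90 ≡ 28
42^135 ≡ 270
42^270 ≡ 1
Thus |⟨42⟩| = ord(42) = 270.
Index = |(Z/271Z)^×| / |⟨42⟩| = 270 / 270 = 1.

1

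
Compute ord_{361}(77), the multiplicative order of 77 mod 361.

19

Since 77 ∈ (Z/361Z)^×, its order divides φ(361) = φ(19^2) = 19·(19−1) = 342 = 2 · 3^2 · 19.
Divisors of 342: 1, 2, 3, 6, 9, 18, 19, 38, 57, 114, 171, 342.
Evaluate successive powers at the divisors of 342:
77^1 ≡ 77 (mod 361)
77^2 ≡ 153 (mod 361)
77^3 ≡ 229 (mod 361)
77^6 ≡ 96 (mod 361)
77^9 ≡ 324 (mod 361)
77^18 ≡ 286 (mod 361)
77^19 ≡ 1 (mod 361) ✓
Hence ord(77) = 19.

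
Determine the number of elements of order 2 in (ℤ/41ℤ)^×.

φ(41) = 41 − 1 = 40 = 2^3 · 5.
(Z/41Z)^× is cyclic (|G| = 40); a cyclic group of order m has exactly φ(d) elements of each order d | m, and none otherwise.
2 | 40, and φ(2) = 2 − 1 = 1.

1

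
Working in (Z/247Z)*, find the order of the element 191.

3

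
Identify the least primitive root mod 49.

φ(49) = φ(7^2) = 7·(7−1) = 42 = 2 · 3 · 7.
g is a primitive root iff g^(42/q) ≢ 1 (mod 49) for each prime q ∈ {2, 3, 7}.
g = 2: 2^21 ≡ 1 — hits 1, so not a primitive root.
g = 3: 3^21 ≡ 48; 3^14 ≡ 30; 3^6 ≡ 43 — none is 1, so 3 is a primitive root.
So 3 is the smallest generator of (Z/49Z)^×.

3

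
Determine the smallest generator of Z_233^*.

φ(233) = 233 − 1 = 232 = 2^3 · 29.
g is a primitive root iff g^(232/q) ≢ 1 (mod 233) for each prime q ∈ {2, 29}.
g = 2: 2^116 ≡ 1 — hits 1, so not a primitive root.
g = 3: 3^116 ≡ 232; 3^8 ≡ 37 — none is 1, so 3 is a primitive root.
So 3 is the smallest generator of (Z/233Z)^×.

3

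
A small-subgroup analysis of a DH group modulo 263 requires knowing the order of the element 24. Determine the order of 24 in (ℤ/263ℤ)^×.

131

The order of 24 must divide φ(263) = 263 − 1 = 262 = 2 · 131.
Divisors of 262: 1, 2, 131, 262.
Evaluate successive powers at the divisors of 262:
24^1 ≡ 24
24^2 ≡ 50
24^131 ≡ 1
Hence ord(24) = 131.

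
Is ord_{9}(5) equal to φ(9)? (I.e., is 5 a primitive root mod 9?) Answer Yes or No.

φ(9) = φ(3^2) = 3·(3−1) = 6 = 2 · 3.
It suffices to check that the order of 5 is not a proper divisor of 6: compute 5^(6/q) for q ∈ {2, 3}.
5^3 ≡ 8 (mod 9)  [q = 2: ≢ 1 ✓]
5^2 ≡ 7 (mod 9)  [q = 3: ≢ 1 ✓]
Every test exponent gives a nontrivial residue, hence 5 generates the full group.

Yes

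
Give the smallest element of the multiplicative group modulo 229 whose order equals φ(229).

6

φ(229) = 229 − 1 = 228 = 2^2 · 3 · 19.
g is a primitive root iff g^(228/q) ≢ 1 (mod 229) for each prime q ∈ {2, 3, 19}.
g = 2: 2^114 ≡ 228; 2^76 ≡ 1 — hits 1, so not a primitive root.
g = 3: 3^114 ≡ 1 — hits 1, so not a primitive root.
g = 4: 4^114 ≡ 1 — hits 1, so not a primitive root.
g = 5: 5^114 ≡ 1 — hits 1, so not a primitive root.
g = 6: 6^114 ≡ 228; 6^76 ≡ 134; 6^12 ≡ 165 — none is 1, so 6 is a primitive root.
The smallest primitive root modulo 229 is 6.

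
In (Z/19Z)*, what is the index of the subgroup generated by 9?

The order of 9 must divide φ(19) = 19 − 1 = 18 = 2 · 3^2.
Divisors of 18: 1, 2, 3, 6, 9, 18.
Evaluate successive powers at the divisors of 18:
9^1 ≡ 9
9^2 ≡ 5
9^3 ≡ 7
9^6 ≡ 11
9^9 ≡ 1
So ord_19(9) = 9, hence |⟨9⟩| = 9.
[(Z/19Z)^× : ⟨9⟩] = 18/9 = 2.

2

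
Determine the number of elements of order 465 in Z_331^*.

0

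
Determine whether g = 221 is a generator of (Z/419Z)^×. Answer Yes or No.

φ(419) = 419 − 1 = 418 = 2 · 11 · 19.
It suffices to check that the order of 221 is not a proper divisor of 418: compute 221^(418/q) for q ∈ {2, 11, 19}.
221^209 ≡ 418 (mod 419)  [q = 2: ≢ 1 ✓]
221^38 ≡ 348 (mod 419)  [q = 11: ≢ 1 ✓]
221^22 ≡ 215 (mod 419)  [q = 19: ≢ 1 ✓]
Every test exponent gives a nontrivial residue, hence 221 generates the full group.

Yes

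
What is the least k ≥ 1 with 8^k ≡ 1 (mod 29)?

28

The order of 8 must divide φ(29) = 29 − 1 = 28 = 2^2 · 7.
Divisors of 28: 1, 2, 4, 7, 14, 28.
Test each divisor d:
8^1 ≡ 8
8^2 ≡ 6
8^4 ≡ 7
8^7 ≡ 17
8^14 ≡ 28
8^28 ≡ 1
The smallest such exponent is 28, so the order of 8 is 28.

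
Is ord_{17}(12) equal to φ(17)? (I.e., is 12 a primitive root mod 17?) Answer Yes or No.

Yes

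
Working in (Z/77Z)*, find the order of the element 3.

By Lagrange's theorem, ord_77(3) divides φ(77) = φ(7·11) = (7−1)·(11−1) = 6·10 = 60 = 2^2 · 3 · 5.
Divisors of 60: 1, 2, 3, 4, 5, 6, 10, 12, 15, 20, 30, 60.
Evaluate successive powers at the divisors of 60:
3^1 ≡ 3
3^2 ≡ 9
3^3 ≡ 27
3^4 ≡ 4
3^5 ≡ 12
3^6 ≡ 36
3^10 ≡ 67
3^12 ≡ 64
3^15 ≡ 34
3^20 ≡ 23
3^30 ≡ 1
Hence ord(3) = 30.

30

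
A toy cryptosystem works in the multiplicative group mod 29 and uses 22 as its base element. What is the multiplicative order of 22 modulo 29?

14

ord(22) | φ(29) = 29 − 1 = 28 = 2^2 · 7.
Divisors of 28: 1, 2, 4, 7, 14, 28.
Check 22^d mod 29 for each divisor in increasing order:
22^1 ≡ 22 (mod 29)
22^2 ≡ 20 (mod 29)
22^4 ≡ 23 (mod 29)
22^7 ≡ 28 (mod 29)
22^14 ≡ 1 (mod 29) ✓
The smallest such exponent is 14, so the order of 22 is 14.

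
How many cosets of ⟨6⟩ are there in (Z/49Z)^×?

3

The order of 6 must divide φ(49) = φ(7^2) = 7·(7−1) = 42 = 2 · 3 · 7.
Divisors of 42: 1, 2, 3, 6, 7, 14, 21, 42.
Compute 6^d (mod 49) for the divisors d until we hit 1:
6^1 ≡ 6
6^2 ≡ 36
6^3 ≡ 20
6^6 ≡ 8
6^7 ≡ 48
6^14 ≡ 1
So ord_49(6) = 14, hence |⟨6⟩| = 14.
The index is φ(49) / ord(6) = 42 / 14 = 3.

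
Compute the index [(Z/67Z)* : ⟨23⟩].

ord(23) | φ(67) = 67 − 1 = 66 = 2 · 3 · 11.
Divisors of 66: 1, 2, 3, 6, 11, 22, 33, 66.
Test each divisor d:
23^1 ≡ 23 (mod 67)
23^2 ≡ 60 (mod 67)
23^3 ≡ 40 (mod 67)
23^6 ≡ 59 (mod 67)
23^11 ≡ 29 (mod 67)
23^22 ≡ 37 (mod 67)
23^33 ≡ 1 (mod 67) ✓
Thus |⟨23⟩| = ord(23) = 33.
The index is φ(67) / ord(23) = 66 / 33 = 2.

2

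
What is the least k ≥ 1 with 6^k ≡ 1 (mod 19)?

9

The order of 6 must divide φ(19) = 19 − 1 = 18 = 2 · 3^2.
Divisors of 18: 1, 2, 3, 6, 9, 18.
Test each divisor d:
6^1 ≡ 6 (mod 19)
6^2 ≡ 17 (mod 19)
6^3 ≡ 7 (mod 19)
6^6 ≡ 11 (mod 19)
6^9 ≡ 1 (mod 19) ✓
So ord_19(6) = 9.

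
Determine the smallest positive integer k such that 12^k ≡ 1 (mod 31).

30

ord(12) | φ(31) = 31 − 1 = 30 = 2 · 3 · 5.
Divisors of 30: 1, 2, 3, 5, 6, 10, 15, 30.
Compute 12^d (mod 31) for the divisors d until we hit 1:
12^1 ≡ 12 (mod 31)
12^2 ≡ 20 (mod 31)
12^3 ≡ 23 (mod 31)
12^5 ≡ 26 (mod 31)
12^6 ≡ 2 (mod 31)
12^10 ≡ 25 (mod 31)
12^15 ≡ 30 (mod 31)
12^30 ≡ 1 (mod 31) ✓
So ord_31(12) = 30.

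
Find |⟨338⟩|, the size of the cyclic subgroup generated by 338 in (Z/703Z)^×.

Since 338 ∈ (Z/703Z)^×, its order divides φ(703) = φ(19·37) = (19−1)·(37−1) = 18·36 = 648 = 2^3 · 3^4.
Divisors of 648: 1, 2, 3, 4, 6, 8, 9, 12, 18, 24, 27, 36, 54, 72, 81, 108, 162, 216, 324, 648.
Check 338^d mod 703 for each divisor in increasing order:
338^1 ≡ 338
338^2 ≡ 358
338^3 ≡ 88
338^4 ≡ 218
338^6 ≡ 11
338^8 ≡ 423
338^9 ≡ 265
338^12 ≡ 121
338^18 ≡ 628
338^24 ≡ 581
338^27 ≡ 512
338^36 ≡ 1
Therefore the multiplicative order of 338 modulo 703 is 36.

36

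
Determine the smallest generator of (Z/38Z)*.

3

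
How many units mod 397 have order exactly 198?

60

φ(397) = 397 − 1 = 396 = 2^2 · 3^2 · 11.
In a cyclic group of order 396, there are φ(d) elements of order d for each divisor d of 396, and zero for non-divisors.
198 = 2 · 3^2 · 11 divides 396, and φ(198) = 60.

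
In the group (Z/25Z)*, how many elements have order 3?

0

φ(25) = φ(5^2) = 5·(5−1) = 20 = 2^2 · 5.
In a cyclic group of order 20, there are φ(d) elements of order d for each divisor d of 20, and zero for non-divisors.
3 does not divide 20, so no element of (Z/25Z)^× has order 3.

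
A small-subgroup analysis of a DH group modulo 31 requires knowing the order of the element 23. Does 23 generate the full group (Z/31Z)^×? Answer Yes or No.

No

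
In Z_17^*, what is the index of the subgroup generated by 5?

1

By Lagrange's theorem, ord_17(5) divides φ(17) = 17 − 1 = 16 = 2^4.
Divisors of 16: 1, 2, 4, 8, 16.
Check 5^d mod 17 for each divisor in increasing order:
5^1 ≡ 5 (mod 17)
5^2 ≡ 8 (mod 17)
5^4 ≡ 13 (mod 17)
5^8 ≡ 16 (mod 17)
5^16 ≡ 1 (mod 17) ✓
So ord_17(5) = 16, hence |⟨5⟩| = 16.
Index = |(Z/17Z)^×| / |⟨5⟩| = 16 / 16 = 1.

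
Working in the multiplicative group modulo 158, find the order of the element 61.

By Lagrange's theorem, ord_158(61) divides φ(158) = φ(2)·φ(79) = 1·78 = 78 = 2 · 3 · 13.
Divisors of 78: 1, 2, 3, 6, 13, 26, 39, 78.
Test each divisor d:
61^1 ≡ 61
61^2 ≡ 87
61^3 ≡ 93
61^6 ≡ 117
61^13 ≡ 157
61^26 ≡ 1
Therefore the multiplicative order of 61 modulo 158 is 26.

26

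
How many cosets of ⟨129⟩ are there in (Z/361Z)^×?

ord(129) | φ(361) = φ(19^2) = 19·(19−1) = 342 = 2 · 3^2 · 19.
Divisors of 342: 1, 2, 3, 6, 9, 18, 19, 38, 57, 114, 171, 342.
Compute 129^d (mod 361) for the divisors d until we hit 1:
129^1 ≡ 129 (mod 361)
129^2 ≡ 35 (mod 361)
129^3 ≡ 183 (mod 361)
129^6 ≡ 277 (mod 361)
129^9 ≡ 151 (mod 361)
129^18 ≡ 58 (mod 361)
129^19 ≡ 262 (mod 361)
129^38 ≡ 54 (mod 361)
129^57 ≡ 69 (mod 361)
129^114 ≡ 68 (mod 361)
129^171 ≡ 360 (mod 361)
129^342 ≡ 1 (mod 361) ✓
So ord_361(129) = 342, hence |⟨129⟩| = 342.
[(Z/361Z)^× : ⟨129⟩] = 342/342 = 1.

1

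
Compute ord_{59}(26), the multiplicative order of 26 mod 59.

By Lagrange's theorem, ord_59(26) divides φ(59) = 59 − 1 = 58 = 2 · 29.
Divisors of 58: 1, 2, 29, 58.
Check 26^d mod 59 for each divisor in increasing order:
26^1 ≡ 26 (mod 59)
26^2 ≡ 27 (mod 59)
26^29 ≡ 1 (mod 59) ✓
The smallest such exponent is 29, so the order of 26 is 29.

29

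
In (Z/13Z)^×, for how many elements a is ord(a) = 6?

2

φ(13) = 13 − 1 = 12 = 2^2 · 3.
In a cyclic group of order 12, there are φ(d) elements of order d for each divisor d of 12, and zero for non-divisors.
6 = 2 · 3 divides 12, and φ(6) = 2.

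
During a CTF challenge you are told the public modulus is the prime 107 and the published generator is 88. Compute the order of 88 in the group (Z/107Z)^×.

106

Since 88 ∈ (Z/107Z)^×, its order divides φ(107) = 107 − 1 = 106 = 2 · 53.
Divisors of 106: 1, 2, 53, 106.
Compute 88^d (mod 107) for the divisors d until we hit 1:
88^1 ≡ 88 (mod 107)
88^2 ≡ 40 (mod 107)
88^53 ≡ 106 (mod 107)
88^106 ≡ 1 (mod 107) ✓
So ord_107(88) = 106.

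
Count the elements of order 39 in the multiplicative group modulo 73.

0

φ(73) = 73 − 1 = 72 = 2^3 · 3^2.
In a cyclic group of order 72, there are φ(d) elements of order d for each divisor d of 72, and zero for non-divisors.
39 does not divide 72, so no element of (Z/73Z)^× has order 39.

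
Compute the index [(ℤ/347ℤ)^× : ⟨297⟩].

2

The order of 297 must divide φ(347) = 347 − 1 = 346 = 2 · 173.
Divisors of 346: 1, 2, 173, 346.
Evaluate successive powers at the divisors of 346:
297^1 ≡ 297
297^2 ≡ 71
297^173 ≡ 1
Thus |⟨297⟩| = ord(297) = 173.
Index = |(Z/347Z)^×| / |⟨297⟩| = 346 / 173 = 2.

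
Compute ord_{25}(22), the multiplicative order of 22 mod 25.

ord(22) | φ(25) = φ(5^2) = 5·(5−1) = 20 = 2^2 · 5.
Divisors of 20: 1, 2, 4, 5, 10, 20.
Compute 22^d (mod 25) for the divisors d until we hit 1:
22^1 ≡ 22
22^2 ≡ 9
22^4 ≡ 6
22^5 ≡ 7
22^10 ≡ 24
22^20 ≡ 1
Hence ord(22) = 20.

20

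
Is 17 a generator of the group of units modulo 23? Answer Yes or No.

Yes

φ(23) = 23 − 1 = 22 = 2 · 11.
An element g generates (Z/23Z)^× iff g^(22/q) ≢ 1 (mod 23) for each prime q ∈ {2, 11}.
17^11 ≡ 22 (mod 23)  [q = 2: ≢ 1 ✓]
17^2 ≡ 13 (mod 23)  [q = 11: ≢ 1 ✓]
None equal 1, so ord_23(17) = 22: 17 is a primitive root.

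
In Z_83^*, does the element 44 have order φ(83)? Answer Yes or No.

No

φ(83) = 83 − 1 = 82 = 2 · 41.
Test 44^(82/q) mod 83 for each prime factor q of 82:
44^41 ≡ 1 (mod 83)  [q = 2: ≡ 1 ✗]
44^2 ≡ 27 (mod 83)  [q = 41: ≢ 1 ✓]
44^41 ≡ 1 shows ord(44) | 41, strictly less than φ(83); not a primitive root.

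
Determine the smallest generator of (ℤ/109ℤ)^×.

6

φ(109) = 109 − 1 = 108 = 2^2 · 3^3.
Test candidates g = 2, 3, … against the prime factors q ∈ {2, 3} of φ(109): g is a generator iff g^(108/q) ≢ 1 for every such q.
g = 2: 2^54 ≡ 108; 2^36 ≡ 1 — hits 1, so not a primitive root.
g = 3: 3^54 ≡ 1 — hits 1, so not a primitive root.
g = 4: 4^54 ≡ 1 — hits 1, so not a primitive root.
g = 5: 5^54 ≡ 1 — hits 1, so not a primitive root.
g = 6: 6^54 ≡ 108; 6^36 ≡ 63 — none is 1, so 6 is a primitive root.
Hence the least primitive root of 109 is 6.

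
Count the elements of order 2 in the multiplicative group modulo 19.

φ(19) = 19 − 1 = 18 = 2 · 3^2.
In a cyclic group of order 18, there are φ(d) elements of order d for each divisor d of 18, and zero for non-divisors.
2 | 18, and φ(2) = 2 − 1 = 1.

1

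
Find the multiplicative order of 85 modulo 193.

The order of 85 must divide φ(193) = 193 − 1 = 192 = 2^6 · 3.
Divisors of 192: 1, 2, 3, 4, 6, 8, 12, 16, 24, 32, 48, 64, 96, 192.
Check 85^d mod 193 for each divisor in increasing order:
85^1 ≡ 85 (mod 193)
85^2 ≡ 84 (mod 193)
85^3 ≡ 192 (mod 193)
85^4 ≡ 108 (mod 193)
85^6 ≡ 1 (mod 193) ✓
Hence ord(85) = 6.

6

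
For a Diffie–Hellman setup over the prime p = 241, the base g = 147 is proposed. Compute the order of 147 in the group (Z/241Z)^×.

By Lagrange's theorem, ord_241(147) divides φ(241) = 241 − 1 = 240 = 2^4 · 3 · 5.
Divisors of 240: 1, 2, 3, 4, 5, 6, 8, 10, 12, 15, 16, 20, 24, 30, 40, 48, 60, 80, 120, 240.
Evaluate successive powers at the divisors of 240:
147^1 ≡ 147
147^2 ≡ 160
147^3 ≡ 143
147^4 ≡ 54
147^5 ≡ 226
147^6 ≡ 205
147^8 ≡ 24
147^10 ≡ 225
147^12 ≡ 91
147^15 ≡ 240
147^16 ≡ 94
147^20 ≡ 15
147^24 ≡ 87
147^30 ≡ 1
Therefore the multiplicative order of 147 modulo 241 is 30.

30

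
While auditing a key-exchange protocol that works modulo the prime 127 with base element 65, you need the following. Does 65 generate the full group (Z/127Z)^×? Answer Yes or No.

Yes

φ(127) = 127 − 1 = 126 = 2 · 3^2 · 7.
Test 65^(126/q) mod 127 for each prime factor q of 126:
65^63 ≡ 126 (mod 127)  [q = 2: ≢ 1 ✓]
65^42 ≡ 107 (mod 127)  [q = 3: ≢ 1 ✓]
65^18 ≡ 32 (mod 127)  [q = 7: ≢ 1 ✓]
None equal 1, so ord_127(65) = 126: 65 is a primitive root.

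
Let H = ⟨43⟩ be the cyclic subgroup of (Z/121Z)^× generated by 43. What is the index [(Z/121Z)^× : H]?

5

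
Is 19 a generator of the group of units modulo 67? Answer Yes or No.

No

φ(67) = 67 − 1 = 66 = 2 · 3 · 11.
An element g generates (Z/67Z)^× iff g^(66/q) ≢ 1 (mod 67) for each prime q ∈ {2, 3, 11}.
19^33 ≡ 1 (mod 67)  [q = 2: ≡ 1 ✗]
19^22 ≡ 37 (mod 67)  [q = 3: ≢ 1 ✓]
19^6 ≡ 22 (mod 67)  [q = 11: ≢ 1 ✓]
19^33 ≡ 1 shows ord(19) | 33, strictly less than φ(67); not a primitive root.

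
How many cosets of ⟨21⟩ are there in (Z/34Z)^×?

ord(21) | φ(34) = φ(2)·φ(17) = 1·16 = 16 = 2^4.
Divisors of 16: 1, 2, 4, 8, 16.
Test each divisor d:
21^1 ≡ 21 (mod 34)
21^2 ≡ 33 (mod 34)
21^4 ≡ 1 (mod 34) ✓
Thus |⟨21⟩| = ord(21) = 4.
The index is φ(34) / ord(21) = 16 / 4 = 4.

4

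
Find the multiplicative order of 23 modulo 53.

ord(23) | φ(53) = 53 − 1 = 52 = 2^2 · 13.
Divisors of 52: 1, 2, 4, 13, 26, 52.
Test each divisor d:
23^1 ≡ 23 (mod 53)
23^2 ≡ 52 (mod 53)
23^4 ≡ 1 (mod 53) ✓
Hence ord(23) = 4.

4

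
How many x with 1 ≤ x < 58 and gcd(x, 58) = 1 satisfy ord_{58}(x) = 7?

6

φ(58) = φ(2)·φ(29) = 1·28 = 28 = 2^2 · 7.
(Z/58Z)^× is cyclic (|G| = 28); a cyclic group of order m has exactly φ(d) elements of each order d | m, and none otherwise.
7 | 28, and φ(7) = 7 − 1 = 6.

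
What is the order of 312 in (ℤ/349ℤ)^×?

By Lagrange's theorem, ord_349(312) divides φ(349) = 349 − 1 = 348 = 2^2 · 3 · 29.
Divisors of 348: 1, 2, 3, 4, 6, 12, 29, 58, 87, 116, 174, 348.
Compute 312^d (mod 349) for the divisors d until we hit 1:
312^1 ≡ 312
312^2 ≡ 322
312^3 ≡ 301
312^4 ≡ 31
312^6 ≡ 210
312^12 ≡ 126
312^29 ≡ 1
Therefore the multiplicative order of 312 modulo 349 is 29.

29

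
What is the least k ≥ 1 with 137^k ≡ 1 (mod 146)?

3

ord(137) | φ(146) = φ(2)·φ(73) = 1·72 = 72 = 2^3 · 3^2.
Divisors of 72: 1, 2, 3, 4, 6, 8, 9, 12, 18, 24, 36, 72.
Check 137^d mod 146 for each divisor in increasing order:
137^1 ≡ 137 (mod 146)
137^2 ≡ 81 (mod 146)
137^3 ≡ 1 (mod 146) ✓
So ord_146(137) = 3.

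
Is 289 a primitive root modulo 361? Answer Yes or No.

No

φ(361) = φ(19^2) = 19·(19−1) = 342 = 2 · 3^2 · 19.
289 is a primitive root mod 361 iff 289^(φ(361)/q) ≢ 1 for every prime q | φ(361), i.e. q ∈ {2, 3, 19}.
289^171 ≡ 1 (mod 361)  [q = 2: ≡ 1 ✗]
289^114 ≡ 68 (mod 361)  [q = 3: ≢ 1 ✓]
289^18 ≡ 134 (mod 361)  [q = 19: ≢ 1 ✓]
Since 289^171 ≡ 1, the order of 289 divides 171 < 342, so 289 is not a primitive root.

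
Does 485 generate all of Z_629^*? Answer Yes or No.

No

629 = 17 · 37 is a product of two distinct odd primes, so (Z/629Z)^× ≅ (Z/17Z)^× × (Z/37Z)^× is not cyclic.
No primitive root modulo 629 exists; in particular 485 is not one.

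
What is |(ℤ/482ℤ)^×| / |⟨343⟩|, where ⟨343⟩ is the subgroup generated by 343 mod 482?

ord(343) | φ(482) = φ(2)·φ(241) = 1·240 = 240 = 2^4 · 3 · 5.
Divisors of 240: 1, 2, 3, 4, 5, 6, 8, 10, 12, 15, 16, 20, 24, 30, 40, 48, 60, 80, 120, 240.
Evaluate successive powers at the divisors of 240:
343^1 ≡ 343 (mod 482)
343^2 ≡ 41 (mod 482)
343^3 ≡ 85 (mod 482)
343^4 ≡ 235 (mod 482)
343^5 ≡ 111 (mod 482)
343^6 ≡ 477 (mod 482)
343^8 ≡ 277 (mod 482)
343^10 ≡ 271 (mod 482)
343^12 ≡ 25 (mod 482)
343^15 ≡ 197 (mod 482)
343^16 ≡ 91 (mod 482)
343^20 ≡ 177 (mod 482)
343^24 ≡ 143 (mod 482)
343^30 ≡ 249 (mod 482)
343^40 ≡ 481 (mod 482)
343^48 ≡ 205 (mod 482)
343^60 ≡ 305 (mod 482)
343^80 ≡ 1 (mod 482) ✓
So ord_482(343) = 80, hence |⟨343⟩| = 80.
The index is φ(482) / ord(343) = 240 / 80 = 3.

3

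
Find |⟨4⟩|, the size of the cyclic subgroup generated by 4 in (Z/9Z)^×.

Since 4 ∈ (Z/9Z)^×, its order divides φ(9) = φ(3^2) = 3·(3−1) = 6 = 2 · 3.
Divisors of 6: 1, 2, 3, 6.
Test each divisor d:
4^1 ≡ 4 (mod 9)
4^2 ≡ 7 (mod 9)
4^3 ≡ 1 (mod 9) ✓
Therefore the multiplicative order of 4 modulo 9 is 3.

3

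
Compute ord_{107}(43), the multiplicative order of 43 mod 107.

Since 43 ∈ (Z/107Z)^×, its order divides φ(107) = 107 − 1 = 106 = 2 · 53.
Divisors of 106: 1, 2, 53, 106.
Evaluate successive powers at the divisors of 106:
43^1 ≡ 43 (mod 107)
43^2 ≡ 30 (mod 107)
43^53 ≡ 106 (mod 107)
43^106 ≡ 1 (mod 107) ✓
The smallest such exponent is 106, so the order of 43 is 106.

106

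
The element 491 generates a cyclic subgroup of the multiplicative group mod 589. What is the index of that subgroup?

The order of 491 must divide φ(589) = φ(19·31) = (19−1)·(31−1) = 18·30 = 540 = 2^2 · 3^3 · 5.
Divisors of 540: 1, 2, 3, 4, 5, 6, 9, 10, 12, 15, 18, 20, 27, 30, 36, 45, 54, 60, 90, 108, 135, 180, 270, 540.
Compute 491^d (mod 589) for the divisors d until we hit 1:
491^1 ≡ 491
491^2 ≡ 180
491^3 ≡ 30
491^4 ≡ 5
491^5 ≡ 99
491^6 ≡ 311
491^9 ≡ 495
491^10 ≡ 377
491^12 ≡ 125
491^15 ≡ 216
491^18 ≡ 1
The order of 491 is 18, so the subgroup it generates has 18 elements.
[(Z/589Z)^× : ⟨491⟩] = 540/18 = 30.

30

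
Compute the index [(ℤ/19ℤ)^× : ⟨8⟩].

3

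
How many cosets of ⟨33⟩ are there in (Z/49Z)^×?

By Lagrange's theorem, ord_49(33) divides φ(49) = φ(7^2) = 7·(7−1) = 42 = 2 · 3 · 7.
Divisors of 42: 1, 2, 3, 6, 7, 14, 21, 42.
Check 33^d mod 49 for each divisor in increasing order:
33^1 ≡ 33
33^2 ≡ 11
33^3 ≡ 20
33^6 ≡ 8
33^7 ≡ 19
33^14 ≡ 18
33^21 ≡ 48
33^42 ≡ 1
The order of 33 is 42, so the subgroup it generates has 42 elements.
[(Z/49Z)^× : ⟨33⟩] = 42/42 = 1.

1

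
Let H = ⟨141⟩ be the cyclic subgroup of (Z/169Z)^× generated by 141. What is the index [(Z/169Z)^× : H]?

The order of 141 must divide φ(169) = φ(13^2) = 13·(13−1) = 156 = 2^2 · 3 · 13.
Divisors of 156: 1, 2, 3, 4, 6, 12, 13, 26, 39, 52, 78, 156.
Check 141^d mod 169 for each divisor in increasing order:
141^1 ≡ 141
141^2 ≡ 108
141^3 ≡ 18
141^4 ≡ 3
141^6 ≡ 155
141^12 ≡ 27
141^13 ≡ 89
141^26 ≡ 147
141^39 ≡ 70
141^52 ≡ 146
141^78 ≡ 168
141^156 ≡ 1
So ord_169(141) = 156, hence |⟨141⟩| = 156.
[(Z/169Z)^× : ⟨141⟩] = 156/156 = 1.

1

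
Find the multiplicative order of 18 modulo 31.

ord(18) | φ(31) = 31 − 1 = 30 = 2 · 3 · 5.
Divisors of 30: 1, 2, 3, 5, 6, 10, 15, 30.
Test each divisor d:
18^1 ≡ 18 (mod 31)
18^2 ≡ 14 (mod 31)
18^3 ≡ 4 (mod 31)
18^5 ≡ 25 (mod 31)
18^6 ≡ 16 (mod 31)
18^10 ≡ 5 (mod 31)
18^15 ≡ 1 (mod 31) ✓
Therefore the multiplicative order of 18 modulo 31 is 15.

15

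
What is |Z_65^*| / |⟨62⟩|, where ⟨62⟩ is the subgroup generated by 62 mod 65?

Since 62 ∈ (Z/65Z)^×, its order divides φ(65) = φ(5·13) = (5−1)·(13−1) = 4·12 = 48 = 2^4 · 3.
Divisors of 48: 1, 2, 3, 4, 6, 8, 12, 16, 24, 48.
Evaluate successive powers at the divisors of 48:
62^1 ≡ 62
62^2 ≡ 9
62^3 ≡ 38
62^4 ≡ 16
62^6 ≡ 14
62^8 ≡ 61
62^12 ≡ 1
So ord_65(62) = 12, hence |⟨62⟩| = 12.
[(Z/65Z)^× : ⟨62⟩] = 48/12 = 4.

4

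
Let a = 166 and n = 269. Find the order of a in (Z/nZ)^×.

By Lagrange's theorem, ord_269(166) divides φ(269) = 269 − 1 = 268 = 2^2 · 67.
Divisors of 268: 1, 2, 4, 67, 134, 268.
Evaluate successive powers at the divisors of 268:
166^1 ≡ 166
166^2 ≡ 118
166^4 ≡ 205
166^67 ≡ 1
Therefore the multiplicative order of 166 modulo 269 is 67.

67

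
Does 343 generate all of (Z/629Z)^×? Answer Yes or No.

No

629 = 17 · 37 is a product of two distinct odd primes, so (Z/629Z)^× ≅ (Z/17Z)^× × (Z/37Z)^× is not cyclic.
No primitive root modulo 629 exists; in particular 343 is not one.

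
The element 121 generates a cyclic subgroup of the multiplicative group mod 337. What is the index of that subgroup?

6

By Lagrange's theorem, ord_337(121) divides φ(337) = 337 − 1 = 336 = 2^4 · 3 · 7.
Divisors of 336: 1, 2, 3, 4, 6, 7, 8, 12, 14, 16, 21, 24, 28, 42, 48, 56, 84, 112, 168, 336.
Compute 121^d (mod 337) for the divisors d until we hit 1:
121^1 ≡ 121 (mod 337)
121^2 ≡ 150 (mod 337)
121^3 ≡ 289 (mod 337)
121^4 ≡ 258 (mod 337)
121^6 ≡ 282 (mod 337)
121^7 ≡ 85 (mod 337)
121^8 ≡ 175 (mod 337)
121^12 ≡ 329 (mod 337)
121^14 ≡ 148 (mod 337)
121^16 ≡ 295 (mod 337)
121^21 ≡ 111 (mod 337)
121^24 ≡ 64 (mod 337)
121^28 ≡ 336 (mod 337)
121^42 ≡ 189 (mod 337)
121^48 ≡ 52 (mod 337)
121^56 ≡ 1 (mod 337) ✓
Thus |⟨121⟩| = ord(121) = 56.
The index is φ(337) / ord(121) = 336 / 56 = 6.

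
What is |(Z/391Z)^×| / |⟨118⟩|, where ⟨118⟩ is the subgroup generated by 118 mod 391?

16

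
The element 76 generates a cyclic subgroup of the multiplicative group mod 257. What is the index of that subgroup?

1

Since 76 ∈ (Z/257Z)^×, its order divides φ(257) = 257 − 1 = 256 = 2^8.
Divisors of 256: 1, 2, 4, 8, 16, 32, 64, 128, 256.
Evaluate successive powers at the divisors of 256:
76^1 ≡ 76 (mod 257)
76^2 ≡ 122 (mod 257)
76^4 ≡ 235 (mod 257)
76^8 ≡ 227 (mod 257)
76^16 ≡ 129 (mod 257)
76^32 ≡ 193 (mod 257)
76^64 ≡ 241 (mod 257)
76^128 ≡ 256 (mod 257)
76^256 ≡ 1 (mod 257) ✓
The order of 76 is 256, so the subgroup it generates has 256 elements.
The index is φ(257) / ord(76) = 256 / 256 = 1.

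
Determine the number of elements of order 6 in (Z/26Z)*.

φ(26) = φ(2)·φ(13) = 1·12 = 12 = 2^2 · 3.
(Z/26Z)^× is cyclic (|G| = 12); a cyclic group of order m has exactly φ(d) elements of each order d | m, and none otherwise.
6 = 2 · 3 divides 12, and φ(6) = 2.

2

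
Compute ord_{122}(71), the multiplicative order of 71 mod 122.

The order of 71 must divide φ(122) = φ(2)·φ(61) = 1·60 = 60 = 2^2 · 3 · 5.
Divisors of 60: 1, 2, 3, 4, 5, 6, 10, 12, 15, 20, 30, 60.
Test each divisor d:
71^1 ≡ 71 (mod 122)
71^2 ≡ 39 (mod 122)
71^3 ≡ 85 (mod 122)
71^4 ≡ 57 (mod 122)
71^5 ≡ 21 (mod 122)
71^6 ≡ 27 (mod 122)
71^10 ≡ 75 (mod 122)
71^12 ≡ 119 (mod 122)
71^15 ≡ 111 (mod 122)
71^20 ≡ 13 (mod 122)
71^30 ≡ 121 (mod 122)
71^60 ≡ 1 (mod 122) ✓
So ord_122(71) = 60.

60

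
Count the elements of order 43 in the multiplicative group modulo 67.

φ(67) = 67 − 1 = 66 = 2 · 3 · 11.
Since (Z/67Z)^× is cyclic of order 66, the number of elements of order d is φ(d) when d | 66 and 0 otherwise.
43 does not divide 66, so no element of (Z/67Z)^× has order 43.

0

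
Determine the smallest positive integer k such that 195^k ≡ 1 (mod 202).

100

Since 195 ∈ (Z/202Z)^×, its order divides φ(202) = φ(2)·φ(101) = 1·100 = 100 = 2^2 · 5^2.
Divisors of 100: 1, 2, 4, 5, 10, 20, 25, 50, 100.
Check 195^d mod 202 for each divisor in increasing order:
195^1 ≡ 195 (mod 202)
195^2 ≡ 49 (mod 202)
195^4 ≡ 179 (mod 202)
195^5 ≡ 161 (mod 202)
195^10 ≡ 65 (mod 202)
195^20 ≡ 185 (mod 202)
195^25 ≡ 91 (mod 202)
195^50 ≡ 201 (mod 202)
195^100 ≡ 1 (mod 202) ✓
Hence ord(195) = 100.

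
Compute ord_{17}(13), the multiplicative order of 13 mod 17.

4

By Lagrange's theorem, ord_17(13) divides φ(17) = 17 − 1 = 16 = 2^4.
Divisors of 16: 1, 2, 4, 8, 16.
Compute 13^d (mod 17) for the divisors d until we hit 1:
13^1 ≡ 13 (mod 17)
13^2 ≡ 16 (mod 17)
13^4 ≡ 1 (mod 17) ✓
Hence ord(13) = 4.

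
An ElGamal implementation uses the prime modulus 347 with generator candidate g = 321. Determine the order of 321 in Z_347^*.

173

The order of 321 must divide φ(347) = 347 − 1 = 346 = 2 · 173.
Divisors of 346: 1, 2, 173, 346.
Check 321^d mod 347 for each divisor in increasing order:
321^1 ≡ 321 (mod 347)
321^2 ≡ 329 (mod 347)
321^173 ≡ 1 (mod 347) ✓
Hence ord(321) = 173.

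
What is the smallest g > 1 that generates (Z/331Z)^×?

3

φ(331) = 331 − 1 = 330 = 2 · 3 · 5 · 11.
g is a primitive root iff g^(330/q) ≢ 1 (mod 331) for each prime q ∈ {2, 3, 5, 11}.
g = 2: 2^165 ≡ 330; 2^110 ≡ 299; 2^66 ≡ 64; 2^30 ≡ 1 — hits 1, so not a primitive root.
g = 3: 3^165 ≡ 330; 3^110 ≡ 299; 3^66 ≡ 64; 3^30 ≡ 270 — none is 1, so 3 is a primitive root.
Hence the least primitive root of 331 is 3.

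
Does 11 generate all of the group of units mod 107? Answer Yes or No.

φ(107) = 107 − 1 = 106 = 2 · 53.
11 is a primitive root mod 107 iff 11^(φ(107)/q) ≢ 1 for every prime q | φ(107), i.e. q ∈ {2, 53}.
11^53 ≡ 1 (mod 107)  [q = 2: ≡ 1 ✗]
11^2 ≡ 14 (mod 107)  [q = 53: ≢ 1 ✓]
The check at q = 2 fails, so 11 generates a proper subgroup.

No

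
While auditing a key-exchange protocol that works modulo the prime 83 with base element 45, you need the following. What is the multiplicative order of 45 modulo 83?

82

The order of 45 must divide φ(83) = 83 − 1 = 82 = 2 · 41.
Divisors of 82: 1, 2, 41, 82.
Check 45^d mod 83 for each divisor in increasing order:
45^1 ≡ 45
45^2 ≡ 33
45^41 ≡ 82
45^82 ≡ 1
Hence ord(45) = 82.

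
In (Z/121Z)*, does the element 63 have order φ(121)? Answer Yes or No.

Yes

φ(121) = φ(11^2) = 11·(11−1) = 110 = 2 · 5 · 11.
It suffices to check that the order of 63 is not a proper divisor of 110: compute 63^(110/q) for q ∈ {2, 5, 11}.
63^55 ≡ 120 (mod 121)  [q = 2: ≢ 1 ✓]
63^22 ≡ 9 (mod 121)  [q = 5: ≢ 1 ✓]
63^10 ≡ 23 (mod 121)  [q = 11: ≢ 1 ✓]
Every test exponent gives a nontrivial residue, hence 63 generates the full group.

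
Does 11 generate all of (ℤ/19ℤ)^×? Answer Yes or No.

No

φ(19) = 19 − 1 = 18 = 2 · 3^2.
An element g generates (Z/19Z)^× iff g^(18/q) ≢ 1 (mod 19) for each prime q ∈ {2, 3}.
11^9 ≡ 1 (mod 19)  [q = 2: ≡ 1 ✗]
11^6 ≡ 1 (mod 19)  [q = 3: ≡ 1 ✗]
11^9 ≡ 1 shows ord(11) | 9, strictly less than φ(19); not a primitive root.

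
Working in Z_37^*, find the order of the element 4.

18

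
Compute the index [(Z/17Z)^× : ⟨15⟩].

By Lagrange's theorem, ord_17(15) divides φ(17) = 17 − 1 = 16 = 2^4.
Divisors of 16: 1, 2, 4, 8, 16.
Check 15^d mod 17 for each divisor in increasing order:
15^1 ≡ 15 (mod 17)
15^2 ≡ 4 (mod 17)
15^4 ≡ 16 (mod 17)
15^8 ≡ 1 (mod 17) ✓
The order of 15 is 8, so the subgroup it generates has 8 elements.
The index is φ(17) / ord(15) = 16 / 8 = 2.

2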